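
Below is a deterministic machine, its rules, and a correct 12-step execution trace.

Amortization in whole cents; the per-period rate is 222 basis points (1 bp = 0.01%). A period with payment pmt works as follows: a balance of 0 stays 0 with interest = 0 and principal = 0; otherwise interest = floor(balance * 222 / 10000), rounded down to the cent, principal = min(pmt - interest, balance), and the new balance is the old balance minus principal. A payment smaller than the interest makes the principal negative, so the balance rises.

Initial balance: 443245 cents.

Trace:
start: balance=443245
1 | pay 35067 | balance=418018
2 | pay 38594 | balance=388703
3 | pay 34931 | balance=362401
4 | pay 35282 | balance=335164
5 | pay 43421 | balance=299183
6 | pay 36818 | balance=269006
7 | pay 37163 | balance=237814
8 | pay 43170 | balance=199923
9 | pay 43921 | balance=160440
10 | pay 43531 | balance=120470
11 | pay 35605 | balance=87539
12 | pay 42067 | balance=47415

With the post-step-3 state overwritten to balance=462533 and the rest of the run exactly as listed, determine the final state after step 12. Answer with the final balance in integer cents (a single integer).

169426

state after step 3 := balance=462533
4 | pay 35282 | balance=437519
5 | pay 43421 | balance=403810
6 | pay 36818 | balance=375956
7 | pay 37163 | balance=347139
8 | pay 43170 | balance=311675
9 | pay 43921 | balance=274673
10 | pay 43531 | balance=237239
11 | pay 35605 | balance=206900
12 | pay 42067 | balance=169426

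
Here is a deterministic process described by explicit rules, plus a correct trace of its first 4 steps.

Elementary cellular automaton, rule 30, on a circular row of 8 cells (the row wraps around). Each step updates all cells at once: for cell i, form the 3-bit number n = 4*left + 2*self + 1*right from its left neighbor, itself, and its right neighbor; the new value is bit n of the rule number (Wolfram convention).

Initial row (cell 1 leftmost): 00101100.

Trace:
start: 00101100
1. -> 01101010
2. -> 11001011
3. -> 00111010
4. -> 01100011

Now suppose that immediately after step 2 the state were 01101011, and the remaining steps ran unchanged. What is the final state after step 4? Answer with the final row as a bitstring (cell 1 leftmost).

state after step 2 := 01101011
3. -> 01001010
4. -> 11111011

11111011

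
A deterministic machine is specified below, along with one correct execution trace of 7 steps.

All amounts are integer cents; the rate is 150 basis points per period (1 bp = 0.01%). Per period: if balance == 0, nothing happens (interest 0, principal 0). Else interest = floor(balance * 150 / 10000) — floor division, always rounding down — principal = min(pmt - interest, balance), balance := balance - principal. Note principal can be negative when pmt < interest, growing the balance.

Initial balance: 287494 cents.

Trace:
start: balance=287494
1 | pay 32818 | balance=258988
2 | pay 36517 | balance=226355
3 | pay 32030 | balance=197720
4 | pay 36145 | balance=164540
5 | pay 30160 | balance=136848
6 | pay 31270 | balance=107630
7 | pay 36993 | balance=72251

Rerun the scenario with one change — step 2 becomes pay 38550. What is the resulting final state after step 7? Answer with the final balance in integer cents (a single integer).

(re-executing from step 2 with the substitution; state before step 2: balance=258988)
2 | pay 38550 | balance=224322
3 | pay 32030 | balance=195656
4 | pay 36145 | balance=162445
5 | pay 30160 | balance=134721
6 | pay 31270 | balance=105471
7 | pay 36993 | balance=70060

70060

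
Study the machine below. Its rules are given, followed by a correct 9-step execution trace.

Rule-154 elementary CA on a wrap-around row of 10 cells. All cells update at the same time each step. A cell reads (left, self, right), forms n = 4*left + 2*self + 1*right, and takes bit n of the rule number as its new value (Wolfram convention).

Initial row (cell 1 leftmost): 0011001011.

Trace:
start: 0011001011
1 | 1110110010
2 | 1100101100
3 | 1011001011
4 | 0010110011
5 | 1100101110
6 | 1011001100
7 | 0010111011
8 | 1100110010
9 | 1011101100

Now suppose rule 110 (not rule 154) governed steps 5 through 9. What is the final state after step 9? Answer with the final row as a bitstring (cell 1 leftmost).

0111000111

(re-executing steps 5..9 under rule 110; state before step 5: 0010110011)
5 | 0111110111
6 | 1100011101
7 | 0100110111
8 | 1101111101
9 | 0111000111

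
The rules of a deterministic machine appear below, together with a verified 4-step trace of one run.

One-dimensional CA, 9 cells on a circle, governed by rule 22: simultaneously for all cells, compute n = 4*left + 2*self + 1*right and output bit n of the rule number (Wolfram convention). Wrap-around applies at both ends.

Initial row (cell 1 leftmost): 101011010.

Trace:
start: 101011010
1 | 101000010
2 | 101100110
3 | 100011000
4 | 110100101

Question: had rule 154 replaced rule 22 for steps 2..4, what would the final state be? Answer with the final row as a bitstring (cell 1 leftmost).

(re-executing steps 2..4 under rule 154; state before step 2: 101000010)
2 | 000100100
3 | 001011010
4 | 010010001

010010001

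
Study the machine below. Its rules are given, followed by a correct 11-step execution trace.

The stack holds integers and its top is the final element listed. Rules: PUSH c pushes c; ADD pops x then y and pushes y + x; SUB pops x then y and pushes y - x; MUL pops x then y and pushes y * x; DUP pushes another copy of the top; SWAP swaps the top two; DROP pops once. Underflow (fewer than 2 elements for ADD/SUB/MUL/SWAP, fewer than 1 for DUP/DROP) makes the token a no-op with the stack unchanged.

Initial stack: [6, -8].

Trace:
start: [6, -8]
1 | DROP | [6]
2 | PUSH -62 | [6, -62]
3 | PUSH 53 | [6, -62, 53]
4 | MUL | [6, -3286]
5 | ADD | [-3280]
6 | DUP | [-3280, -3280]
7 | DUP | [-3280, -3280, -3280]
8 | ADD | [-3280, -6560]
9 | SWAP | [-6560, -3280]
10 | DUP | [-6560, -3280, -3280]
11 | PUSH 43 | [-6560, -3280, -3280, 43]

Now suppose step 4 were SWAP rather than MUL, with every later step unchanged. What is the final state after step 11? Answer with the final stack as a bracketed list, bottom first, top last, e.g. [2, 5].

[6, -18, -9, -9, 43]

(re-executing from step 4 with the substitution; state before step 4: [6, -62, 53])
4 | SWAP | [6, 53, -62]
5 | ADD | [6, -9]
6 | DUP | [6, -9, -9]
7 | DUP | [6, -9, -9, -9]
8 | ADD | [6, -9, -18]
9 | SWAP | [6, -18, -9]
10 | DUP | [6, -18, -9, -9]
11 | PUSH 43 | [6, -18, -9, -9, 43]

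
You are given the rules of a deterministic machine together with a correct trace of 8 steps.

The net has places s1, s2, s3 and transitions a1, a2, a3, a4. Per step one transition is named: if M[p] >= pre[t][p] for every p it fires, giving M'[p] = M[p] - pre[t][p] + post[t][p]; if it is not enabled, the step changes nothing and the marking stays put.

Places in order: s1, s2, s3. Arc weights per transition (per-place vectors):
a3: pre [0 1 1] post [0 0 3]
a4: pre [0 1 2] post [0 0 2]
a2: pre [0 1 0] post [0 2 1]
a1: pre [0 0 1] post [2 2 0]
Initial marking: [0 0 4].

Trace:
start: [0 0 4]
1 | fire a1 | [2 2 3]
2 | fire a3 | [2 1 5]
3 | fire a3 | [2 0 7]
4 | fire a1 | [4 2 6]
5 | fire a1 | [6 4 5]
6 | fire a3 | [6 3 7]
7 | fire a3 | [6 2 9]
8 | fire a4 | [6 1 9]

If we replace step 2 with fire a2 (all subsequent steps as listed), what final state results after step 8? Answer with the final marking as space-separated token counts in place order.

6 3 8

(re-executing from step 2 with the substitution; state before step 2: [2 2 3])
2 | fire a2 | [2 3 4]
3 | fire a3 | [2 2 6]
4 | fire a1 | [4 4 5]
5 | fire a1 | [6 6 4]
6 | fire a3 | [6 5 6]
7 | fire a3 | [6 4 8]
8 | fire a4 | [6 3 8]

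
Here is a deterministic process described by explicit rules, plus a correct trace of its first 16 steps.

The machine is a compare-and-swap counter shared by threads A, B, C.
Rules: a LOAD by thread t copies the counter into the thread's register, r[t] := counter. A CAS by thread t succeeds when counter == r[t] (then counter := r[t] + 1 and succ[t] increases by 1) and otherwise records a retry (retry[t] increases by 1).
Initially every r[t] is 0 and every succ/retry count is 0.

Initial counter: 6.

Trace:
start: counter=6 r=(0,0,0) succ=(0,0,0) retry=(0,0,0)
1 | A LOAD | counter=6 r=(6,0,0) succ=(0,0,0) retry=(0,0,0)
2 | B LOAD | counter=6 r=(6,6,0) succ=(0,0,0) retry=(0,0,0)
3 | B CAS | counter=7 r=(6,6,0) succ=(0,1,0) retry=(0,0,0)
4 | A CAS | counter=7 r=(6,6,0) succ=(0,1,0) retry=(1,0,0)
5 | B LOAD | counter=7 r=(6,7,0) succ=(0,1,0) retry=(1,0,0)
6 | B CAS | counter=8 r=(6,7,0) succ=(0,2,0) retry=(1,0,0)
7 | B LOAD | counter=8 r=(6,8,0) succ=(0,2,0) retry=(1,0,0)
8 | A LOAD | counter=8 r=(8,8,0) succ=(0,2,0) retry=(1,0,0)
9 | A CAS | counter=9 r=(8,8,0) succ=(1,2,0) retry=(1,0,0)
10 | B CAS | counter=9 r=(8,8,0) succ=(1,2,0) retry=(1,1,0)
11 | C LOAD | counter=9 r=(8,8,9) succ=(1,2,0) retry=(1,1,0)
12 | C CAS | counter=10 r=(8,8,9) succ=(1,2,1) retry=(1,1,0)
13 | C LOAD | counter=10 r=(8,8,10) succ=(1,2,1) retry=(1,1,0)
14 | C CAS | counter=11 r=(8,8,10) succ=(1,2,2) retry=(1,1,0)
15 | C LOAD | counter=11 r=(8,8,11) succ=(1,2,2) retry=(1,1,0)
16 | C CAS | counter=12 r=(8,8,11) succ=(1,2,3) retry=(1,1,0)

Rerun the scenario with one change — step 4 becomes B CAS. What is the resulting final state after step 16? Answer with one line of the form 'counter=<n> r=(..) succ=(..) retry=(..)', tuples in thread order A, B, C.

(re-executing from step 4 with the substitution; state before step 4: counter=7 r=(6,6,0) succ=(0,1,0) retry=(0,0,0))
4 | B CAS | counter=7 r=(6,6,0) succ=(0,1,0) retry=(0,1,0)
5 | B LOAD | counter=7 r=(6,7,0) succ=(0,1,0) retry=(0,1,0)
6 | B CAS | counter=8 r=(6,7,0) succ=(0,2,0) retry=(0,1,0)
7 | B LOAD | counter=8 r=(6,8,0) succ=(0,2,0) retry=(0,1,0)
8 | A LOAD | counter=8 r=(8,8,0) succ=(0,2,0) retry=(0,1,0)
9 | A CAS | counter=9 r=(8,8,0) succ=(1,2,0) retry=(0,1,0)
10 | B CAS | counter=9 r=(8,8,0) succ=(1,2,0) retry=(0,2,0)
11 | C LOAD | counter=9 r=(8,8,9) succ=(1,2,0) retry=(0,2,0)
12 | C CAS | counter=10 r=(8,8,9) succ=(1,2,1) retry=(0,2,0)
13 | C LOAD | counter=10 r=(8,8,10) succ=(1,2,1) retry=(0,2,0)
14 | C CAS | counter=11 r=(8,8,10) succ=(1,2,2) retry=(0,2,0)
15 | C LOAD | counter=11 r=(8,8,11) succ=(1,2,2) retry=(0,2,0)
16 | C CAS | counter=12 r=(8,8,11) succ=(1,2,3) retry=(0,2,0)

counter=12 r=(8,8,11) succ=(1,2,3) retry=(0,2,0)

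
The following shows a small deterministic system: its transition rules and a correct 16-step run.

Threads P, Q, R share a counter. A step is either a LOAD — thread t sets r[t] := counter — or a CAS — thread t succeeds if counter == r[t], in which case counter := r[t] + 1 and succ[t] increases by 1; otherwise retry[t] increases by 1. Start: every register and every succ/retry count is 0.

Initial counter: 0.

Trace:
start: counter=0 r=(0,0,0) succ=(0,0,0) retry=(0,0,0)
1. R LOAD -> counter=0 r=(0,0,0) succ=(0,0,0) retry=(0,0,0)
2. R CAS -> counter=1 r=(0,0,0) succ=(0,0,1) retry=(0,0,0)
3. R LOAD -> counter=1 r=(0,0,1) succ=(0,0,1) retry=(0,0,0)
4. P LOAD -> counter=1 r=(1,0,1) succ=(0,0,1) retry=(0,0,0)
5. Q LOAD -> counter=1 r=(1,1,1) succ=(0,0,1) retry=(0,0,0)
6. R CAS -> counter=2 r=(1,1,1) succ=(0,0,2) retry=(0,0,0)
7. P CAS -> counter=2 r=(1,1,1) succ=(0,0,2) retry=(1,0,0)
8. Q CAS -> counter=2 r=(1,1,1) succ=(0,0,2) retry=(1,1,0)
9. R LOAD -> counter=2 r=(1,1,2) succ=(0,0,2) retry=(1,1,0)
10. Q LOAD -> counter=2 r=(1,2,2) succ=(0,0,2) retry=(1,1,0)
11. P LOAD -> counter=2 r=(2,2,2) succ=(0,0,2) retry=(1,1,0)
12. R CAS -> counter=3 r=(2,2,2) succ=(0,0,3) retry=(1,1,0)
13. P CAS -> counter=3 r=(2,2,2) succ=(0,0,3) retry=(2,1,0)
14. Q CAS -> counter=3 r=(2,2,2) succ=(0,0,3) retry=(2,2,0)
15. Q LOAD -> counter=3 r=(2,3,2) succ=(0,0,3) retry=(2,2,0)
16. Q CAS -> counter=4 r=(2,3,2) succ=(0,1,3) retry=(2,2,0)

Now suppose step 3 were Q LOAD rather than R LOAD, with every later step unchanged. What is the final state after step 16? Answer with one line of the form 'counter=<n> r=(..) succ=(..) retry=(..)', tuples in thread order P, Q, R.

(re-executing from step 3 with the substitution; state before step 3: counter=1 r=(0,0,0) succ=(0,0,1) retry=(0,0,0))
3. Q LOAD -> counter=1 r=(0,1,0) succ=(0,0,1) retry=(0,0,0)
4. P LOAD -> counter=1 r=(1,1,0) succ=(0,0,1) retry=(0,0,0)
5. Q LOAD -> counter=1 r=(1,1,0) succ=(0,0,1) retry=(0,0,0)
6. R CAS -> counter=1 r=(1,1,0) succ=(0,0,1) retry=(0,0,1)
7. P CAS -> counter=2 r=(1,1,0) succ=(1,0,1) retry=(0,0,1)
8. Q CAS -> counter=2 r=(1,1,0) succ=(1,0,1) retry=(0,1,1)
9. R LOAD -> counter=2 r=(1,1,2) succ=(1,0,1) retry=(0,1,1)
10. Q LOAD -> counter=2 r=(1,2,2) succ=(1,0,1) retry=(0,1,1)
11. P LOAD -> counter=2 r=(2,2,2) succ=(1,0,1) retry=(0,1,1)
12. R CAS -> counter=3 r=(2,2,2) succ=(1,0,2) retry=(0,1,1)
13. P CAS -> counter=3 r=(2,2,2) succ=(1,0,2) retry=(1,1,1)
14. Q CAS -> counter=3 r=(2,2,2) succ=(1,0,2) retry=(1,2,1)
15. Q LOAD -> counter=3 r=(2,3,2) succ=(1,0,2) retry=(1,2,1)
16. Q CAS -> counter=4 r=(2,3,2) succ=(1,1,2) retry=(1,2,1)

counter=4 r=(2,3,2) succ=(1,1,2) retry=(1,2,1)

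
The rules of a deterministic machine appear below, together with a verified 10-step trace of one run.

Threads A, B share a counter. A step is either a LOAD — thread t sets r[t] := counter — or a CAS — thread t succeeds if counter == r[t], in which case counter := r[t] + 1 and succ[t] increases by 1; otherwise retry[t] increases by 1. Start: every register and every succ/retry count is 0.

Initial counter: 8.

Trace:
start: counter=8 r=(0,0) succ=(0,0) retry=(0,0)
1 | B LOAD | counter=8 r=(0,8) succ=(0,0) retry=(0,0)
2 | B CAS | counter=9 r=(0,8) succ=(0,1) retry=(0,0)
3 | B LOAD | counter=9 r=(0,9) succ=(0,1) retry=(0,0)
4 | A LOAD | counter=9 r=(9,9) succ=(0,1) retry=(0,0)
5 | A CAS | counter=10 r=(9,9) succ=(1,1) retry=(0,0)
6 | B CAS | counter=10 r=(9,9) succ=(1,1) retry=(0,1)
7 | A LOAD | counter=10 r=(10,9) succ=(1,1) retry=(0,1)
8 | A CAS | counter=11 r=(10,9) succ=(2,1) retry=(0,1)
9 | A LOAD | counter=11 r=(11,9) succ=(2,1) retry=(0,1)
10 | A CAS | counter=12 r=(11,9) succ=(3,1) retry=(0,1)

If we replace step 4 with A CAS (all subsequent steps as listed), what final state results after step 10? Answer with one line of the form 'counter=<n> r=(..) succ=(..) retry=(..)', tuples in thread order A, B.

(re-executing from step 4 with the substitution; state before step 4: counter=9 r=(0,9) succ=(0,1) retry=(0,0))
4 | A CAS | counter=9 r=(0,9) succ=(0,1) retry=(1,0)
5 | A CAS | counter=9 r=(0,9) succ=(0,1) retry=(2,0)
6 | B CAS | counter=10 r=(0,9) succ=(0,2) retry=(2,0)
7 | A LOAD | counter=10 r=(10,9) succ=(0,2) retry=(2,0)
8 | A CAS | counter=11 r=(10,9) succ=(1,2) retry=(2,0)
9 | A LOAD | counter=11 r=(11,9) succ=(1,2) retry=(2,0)
10 | A CAS | counter=12 r=(11,9) succ=(2,2) retry=(2,0)

counter=12 r=(11,9) succ=(2,2) retry=(2,0)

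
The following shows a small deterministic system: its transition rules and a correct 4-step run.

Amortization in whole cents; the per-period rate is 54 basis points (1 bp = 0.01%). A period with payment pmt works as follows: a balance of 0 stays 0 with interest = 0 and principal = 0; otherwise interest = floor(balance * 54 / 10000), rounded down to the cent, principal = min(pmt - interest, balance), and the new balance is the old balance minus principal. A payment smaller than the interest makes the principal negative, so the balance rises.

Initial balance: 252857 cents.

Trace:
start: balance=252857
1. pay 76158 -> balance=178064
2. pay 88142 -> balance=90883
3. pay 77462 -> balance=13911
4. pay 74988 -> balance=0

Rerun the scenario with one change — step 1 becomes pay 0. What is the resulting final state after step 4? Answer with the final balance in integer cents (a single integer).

16396

(re-executing from step 1 with the substitution; state before step 1: balance=252857)
1. pay 0 -> balance=254222
2. pay 88142 -> balance=167452
3. pay 77462 -> balance=90894
4. pay 74988 -> balance=16396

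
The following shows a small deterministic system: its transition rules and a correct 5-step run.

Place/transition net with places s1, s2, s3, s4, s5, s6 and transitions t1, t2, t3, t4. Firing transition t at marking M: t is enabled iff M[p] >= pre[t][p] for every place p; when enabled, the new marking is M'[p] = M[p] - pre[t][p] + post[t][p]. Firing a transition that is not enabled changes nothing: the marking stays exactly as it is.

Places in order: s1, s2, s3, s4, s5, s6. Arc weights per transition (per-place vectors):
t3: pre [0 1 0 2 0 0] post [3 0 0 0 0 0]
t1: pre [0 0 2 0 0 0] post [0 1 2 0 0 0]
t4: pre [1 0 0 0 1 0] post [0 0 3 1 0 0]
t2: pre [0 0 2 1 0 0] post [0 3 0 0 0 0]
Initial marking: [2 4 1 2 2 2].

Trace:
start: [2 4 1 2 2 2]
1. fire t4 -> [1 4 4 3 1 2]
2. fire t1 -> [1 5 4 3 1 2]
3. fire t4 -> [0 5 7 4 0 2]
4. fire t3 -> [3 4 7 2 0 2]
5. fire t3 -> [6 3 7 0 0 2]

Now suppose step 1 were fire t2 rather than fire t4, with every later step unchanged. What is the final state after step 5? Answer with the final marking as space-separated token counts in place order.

4 3 4 1 1 2

(re-executing from step 1 with the substitution; state before step 1: [2 4 1 2 2 2])
1. fire t2 -> [2 4 1 2 2 2]
2. fire t1 -> [2 4 1 2 2 2]
3. fire t4 -> [1 4 4 3 1 2]
4. fire t3 -> [4 3 4 1 1 2]
5. fire t3 -> [4 3 4 1 1 2]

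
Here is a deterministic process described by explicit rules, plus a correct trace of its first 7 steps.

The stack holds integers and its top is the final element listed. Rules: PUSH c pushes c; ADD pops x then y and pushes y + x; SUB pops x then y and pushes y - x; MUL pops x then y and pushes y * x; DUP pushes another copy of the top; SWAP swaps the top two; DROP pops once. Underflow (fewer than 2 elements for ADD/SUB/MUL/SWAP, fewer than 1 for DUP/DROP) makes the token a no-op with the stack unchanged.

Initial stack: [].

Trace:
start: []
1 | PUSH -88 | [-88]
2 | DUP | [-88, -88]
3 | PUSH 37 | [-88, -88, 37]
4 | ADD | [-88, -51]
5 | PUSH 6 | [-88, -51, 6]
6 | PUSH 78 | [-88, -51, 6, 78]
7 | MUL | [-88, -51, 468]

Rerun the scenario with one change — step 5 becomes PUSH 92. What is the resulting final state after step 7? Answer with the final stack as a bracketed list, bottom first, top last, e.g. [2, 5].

[-88, -51, 7176]

(re-executing from step 5 with the substitution; state before step 5: [-88, -51])
5 | PUSH 92 | [-88, -51, 92]
6 | PUSH 78 | [-88, -51, 92, 78]
7 | MUL | [-88, -51, 7176]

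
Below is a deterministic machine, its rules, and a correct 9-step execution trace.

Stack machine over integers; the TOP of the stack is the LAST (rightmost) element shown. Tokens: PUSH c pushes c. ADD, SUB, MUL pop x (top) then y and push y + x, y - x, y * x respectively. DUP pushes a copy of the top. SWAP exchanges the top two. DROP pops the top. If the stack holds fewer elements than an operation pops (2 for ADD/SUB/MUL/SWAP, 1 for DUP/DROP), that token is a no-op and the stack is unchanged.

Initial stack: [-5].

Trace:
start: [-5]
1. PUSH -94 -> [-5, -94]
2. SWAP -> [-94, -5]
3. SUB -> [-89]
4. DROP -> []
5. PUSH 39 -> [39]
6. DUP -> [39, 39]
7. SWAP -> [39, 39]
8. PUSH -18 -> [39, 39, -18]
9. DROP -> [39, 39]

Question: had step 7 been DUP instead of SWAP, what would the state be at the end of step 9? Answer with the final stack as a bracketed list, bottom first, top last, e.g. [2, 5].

(re-executing from step 7 with the substitution; state before step 7: [39, 39])
7. DUP -> [39, 39, 39]
8. PUSH -18 -> [39, 39, 39, -18]
9. DROP -> [39, 39, 39]

[39, 39, 39]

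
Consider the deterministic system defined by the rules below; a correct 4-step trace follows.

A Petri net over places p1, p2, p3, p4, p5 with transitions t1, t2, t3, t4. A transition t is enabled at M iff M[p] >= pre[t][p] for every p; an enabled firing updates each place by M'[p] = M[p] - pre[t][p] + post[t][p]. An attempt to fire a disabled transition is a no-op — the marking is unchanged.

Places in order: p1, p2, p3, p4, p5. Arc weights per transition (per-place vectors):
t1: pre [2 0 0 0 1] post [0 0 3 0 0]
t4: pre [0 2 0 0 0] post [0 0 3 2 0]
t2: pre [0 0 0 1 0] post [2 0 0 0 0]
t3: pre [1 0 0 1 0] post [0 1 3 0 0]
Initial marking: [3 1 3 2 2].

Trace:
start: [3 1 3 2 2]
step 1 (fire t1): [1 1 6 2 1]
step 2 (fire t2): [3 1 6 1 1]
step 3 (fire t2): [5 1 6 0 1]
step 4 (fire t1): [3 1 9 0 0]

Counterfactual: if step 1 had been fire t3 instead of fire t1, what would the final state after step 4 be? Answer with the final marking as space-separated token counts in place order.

(re-executing from step 1 with the substitution; state before step 1: [3 1 3 2 2])
step 1 (fire t3): [2 2 6 1 2]
step 2 (fire t2): [4 2 6 0 2]
step 3 (fire t2): [4 2 6 0 2]
step 4 (fire t1): [2 2 9 0 1]

2 2 9 0 1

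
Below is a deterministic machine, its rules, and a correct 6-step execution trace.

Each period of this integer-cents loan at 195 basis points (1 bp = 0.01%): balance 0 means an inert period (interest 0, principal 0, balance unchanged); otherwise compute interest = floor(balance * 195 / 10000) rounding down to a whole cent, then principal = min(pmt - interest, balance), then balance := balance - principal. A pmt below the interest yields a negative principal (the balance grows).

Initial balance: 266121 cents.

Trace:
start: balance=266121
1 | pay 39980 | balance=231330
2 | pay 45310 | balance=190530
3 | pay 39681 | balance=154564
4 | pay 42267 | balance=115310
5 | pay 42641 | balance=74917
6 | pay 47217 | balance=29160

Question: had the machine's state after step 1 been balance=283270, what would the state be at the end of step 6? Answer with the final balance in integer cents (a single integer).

state after step 1 := balance=283270
2 | pay 45310 | balance=243483
3 | pay 39681 | balance=208549
4 | pay 42267 | balance=170348
5 | pay 42641 | balance=131028
6 | pay 47217 | balance=86366

86366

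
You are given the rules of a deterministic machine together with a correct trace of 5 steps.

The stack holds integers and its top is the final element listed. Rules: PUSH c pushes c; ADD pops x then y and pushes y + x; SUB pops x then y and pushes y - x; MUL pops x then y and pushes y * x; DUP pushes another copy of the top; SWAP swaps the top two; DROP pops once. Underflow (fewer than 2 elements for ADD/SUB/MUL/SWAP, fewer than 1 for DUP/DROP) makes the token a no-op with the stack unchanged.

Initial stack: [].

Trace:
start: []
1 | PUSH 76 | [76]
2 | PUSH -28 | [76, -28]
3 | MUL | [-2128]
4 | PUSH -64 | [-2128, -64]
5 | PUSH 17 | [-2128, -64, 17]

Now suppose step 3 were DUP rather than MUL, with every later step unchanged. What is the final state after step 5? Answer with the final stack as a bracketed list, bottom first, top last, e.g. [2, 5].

[76, -28, -28, -64, 17]

(re-executing from step 3 with the substitution; state before step 3: [76, -28])
3 | DUP | [76, -28, -28]
4 | PUSH -64 | [76, -28, -28, -64]
5 | PUSH 17 | [76, -28, -28, -64, 17]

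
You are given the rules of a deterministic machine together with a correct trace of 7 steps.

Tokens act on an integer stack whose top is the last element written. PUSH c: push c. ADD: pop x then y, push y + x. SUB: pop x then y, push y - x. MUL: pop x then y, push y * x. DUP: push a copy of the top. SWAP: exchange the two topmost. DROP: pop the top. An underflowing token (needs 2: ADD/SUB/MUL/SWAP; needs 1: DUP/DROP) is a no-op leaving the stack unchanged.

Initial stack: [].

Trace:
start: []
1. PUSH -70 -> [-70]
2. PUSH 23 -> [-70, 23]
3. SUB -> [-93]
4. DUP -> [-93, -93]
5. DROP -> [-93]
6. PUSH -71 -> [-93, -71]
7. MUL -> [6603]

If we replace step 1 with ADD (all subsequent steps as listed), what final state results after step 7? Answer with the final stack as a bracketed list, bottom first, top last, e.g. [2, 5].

(re-executing from step 1 with the substitution; state before step 1: [])
1. ADD -> []
2. PUSH 23 -> [23]
3. SUB -> [23]
4. DUP -> [23, 23]
5. DROP -> [23]
6. PUSH -71 -> [23, -71]
7. MUL -> [-1633]

[-1633]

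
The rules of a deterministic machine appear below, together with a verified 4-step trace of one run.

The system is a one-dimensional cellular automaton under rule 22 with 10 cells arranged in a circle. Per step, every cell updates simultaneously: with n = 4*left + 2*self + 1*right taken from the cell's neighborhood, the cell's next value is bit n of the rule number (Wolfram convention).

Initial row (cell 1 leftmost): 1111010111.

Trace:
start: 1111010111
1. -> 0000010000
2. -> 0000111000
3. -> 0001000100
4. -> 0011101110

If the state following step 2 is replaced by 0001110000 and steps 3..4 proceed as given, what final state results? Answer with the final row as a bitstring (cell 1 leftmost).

0111011100

state after step 2 := 0001110000
3. -> 0010001000
4. -> 0111011100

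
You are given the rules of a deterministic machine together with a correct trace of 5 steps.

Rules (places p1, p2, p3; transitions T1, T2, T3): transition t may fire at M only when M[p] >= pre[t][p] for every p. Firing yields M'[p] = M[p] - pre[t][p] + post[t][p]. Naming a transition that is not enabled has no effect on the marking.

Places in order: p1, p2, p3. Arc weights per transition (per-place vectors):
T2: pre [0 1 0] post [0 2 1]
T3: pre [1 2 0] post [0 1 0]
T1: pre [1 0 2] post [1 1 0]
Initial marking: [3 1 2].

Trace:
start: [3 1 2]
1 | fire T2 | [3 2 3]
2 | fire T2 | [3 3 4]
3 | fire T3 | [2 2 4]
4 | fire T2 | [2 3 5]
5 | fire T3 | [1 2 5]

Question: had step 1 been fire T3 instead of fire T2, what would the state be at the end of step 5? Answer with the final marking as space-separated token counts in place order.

1 1 4

(re-executing from step 1 with the substitution; state before step 1: [3 1 2])
1 | fire T3 | [3 1 2]
2 | fire T2 | [3 2 3]
3 | fire T3 | [2 1 3]
4 | fire T2 | [2 2 4]
5 | fire T3 | [1 1 4]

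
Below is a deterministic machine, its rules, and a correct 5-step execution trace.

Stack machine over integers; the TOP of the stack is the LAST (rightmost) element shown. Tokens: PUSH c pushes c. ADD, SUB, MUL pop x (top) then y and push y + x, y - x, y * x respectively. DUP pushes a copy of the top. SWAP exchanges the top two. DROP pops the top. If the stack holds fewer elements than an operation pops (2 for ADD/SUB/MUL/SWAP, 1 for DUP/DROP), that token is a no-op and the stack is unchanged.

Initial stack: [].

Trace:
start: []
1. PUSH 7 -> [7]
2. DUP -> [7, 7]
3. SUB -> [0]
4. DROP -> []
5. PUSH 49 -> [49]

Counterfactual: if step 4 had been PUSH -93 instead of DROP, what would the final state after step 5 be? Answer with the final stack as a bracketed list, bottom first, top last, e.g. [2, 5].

(re-executing from step 4 with the substitution; state before step 4: [0])
4. PUSH -93 -> [0, -93]
5. PUSH 49 -> [0, -93, 49]

[0, -93, 49]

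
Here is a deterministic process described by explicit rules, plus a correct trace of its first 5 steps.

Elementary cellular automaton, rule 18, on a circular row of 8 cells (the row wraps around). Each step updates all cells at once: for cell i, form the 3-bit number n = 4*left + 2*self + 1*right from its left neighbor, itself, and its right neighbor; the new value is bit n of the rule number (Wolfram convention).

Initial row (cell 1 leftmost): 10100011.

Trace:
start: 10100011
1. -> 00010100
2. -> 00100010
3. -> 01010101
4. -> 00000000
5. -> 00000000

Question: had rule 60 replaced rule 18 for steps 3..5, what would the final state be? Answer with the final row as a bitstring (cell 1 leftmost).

(re-executing steps 3..5 under rule 60; state before step 3: 00100010)
3. -> 00110011
4. -> 10101010
5. -> 11111111

11111111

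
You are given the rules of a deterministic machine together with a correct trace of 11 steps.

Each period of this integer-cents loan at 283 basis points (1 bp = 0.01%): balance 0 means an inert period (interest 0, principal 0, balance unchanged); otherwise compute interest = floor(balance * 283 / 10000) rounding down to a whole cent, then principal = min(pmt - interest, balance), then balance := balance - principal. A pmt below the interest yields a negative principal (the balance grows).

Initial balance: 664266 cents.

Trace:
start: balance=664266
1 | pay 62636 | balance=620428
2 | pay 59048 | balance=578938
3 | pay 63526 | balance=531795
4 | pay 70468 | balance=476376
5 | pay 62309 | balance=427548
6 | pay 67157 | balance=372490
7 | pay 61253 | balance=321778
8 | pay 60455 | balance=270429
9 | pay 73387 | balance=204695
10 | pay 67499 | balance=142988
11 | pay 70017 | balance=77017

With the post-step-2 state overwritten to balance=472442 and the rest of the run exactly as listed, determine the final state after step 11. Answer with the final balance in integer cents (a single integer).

0

state after step 2 := balance=472442
3 | pay 63526 | balance=422286
4 | pay 70468 | balance=363768
5 | pay 62309 | balance=311753
6 | pay 67157 | balance=253418
7 | pay 61253 | balance=199336
8 | pay 60455 | balance=144522
9 | pay 73387 | balance=75224
10 | pay 67499 | balance=9853
11 | pay 70017 | balance=0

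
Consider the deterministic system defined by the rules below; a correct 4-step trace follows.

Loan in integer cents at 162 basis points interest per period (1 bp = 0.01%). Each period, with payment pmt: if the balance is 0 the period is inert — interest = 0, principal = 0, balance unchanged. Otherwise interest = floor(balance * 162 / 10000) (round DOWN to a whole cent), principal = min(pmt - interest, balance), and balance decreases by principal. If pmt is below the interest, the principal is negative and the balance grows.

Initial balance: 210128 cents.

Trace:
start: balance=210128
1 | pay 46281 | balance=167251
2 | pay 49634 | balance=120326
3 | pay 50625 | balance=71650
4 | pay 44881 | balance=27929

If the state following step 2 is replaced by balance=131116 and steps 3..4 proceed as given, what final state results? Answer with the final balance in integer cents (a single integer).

39072

state after step 2 := balance=131116
3 | pay 50625 | balance=82615
4 | pay 44881 | balance=39072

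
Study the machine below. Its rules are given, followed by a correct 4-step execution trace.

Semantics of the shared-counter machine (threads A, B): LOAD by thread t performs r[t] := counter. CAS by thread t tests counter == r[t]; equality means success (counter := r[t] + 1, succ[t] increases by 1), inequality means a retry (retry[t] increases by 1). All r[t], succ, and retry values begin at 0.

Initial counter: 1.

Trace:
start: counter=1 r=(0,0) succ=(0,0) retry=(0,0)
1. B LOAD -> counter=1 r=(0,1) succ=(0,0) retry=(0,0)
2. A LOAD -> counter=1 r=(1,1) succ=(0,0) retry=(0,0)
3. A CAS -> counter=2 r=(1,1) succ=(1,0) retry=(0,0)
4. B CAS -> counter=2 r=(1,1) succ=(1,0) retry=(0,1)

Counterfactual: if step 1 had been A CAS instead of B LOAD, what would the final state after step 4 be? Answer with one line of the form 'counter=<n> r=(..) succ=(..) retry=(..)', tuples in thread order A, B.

counter=2 r=(1,0) succ=(1,0) retry=(1,1)

(re-executing from step 1 with the substitution; state before step 1: counter=1 r=(0,0) succ=(0,0) retry=(0,0))
1. A CAS -> counter=1 r=(0,0) succ=(0,0) retry=(1,0)
2. A LOAD -> counter=1 r=(1,0) succ=(0,0) retry=(1,0)
3. A CAS -> counter=2 r=(1,0) succ=(1,0) retry=(1,0)
4. B CAS -> counter=2 r=(1,0) succ=(1,0) retry=(1,1)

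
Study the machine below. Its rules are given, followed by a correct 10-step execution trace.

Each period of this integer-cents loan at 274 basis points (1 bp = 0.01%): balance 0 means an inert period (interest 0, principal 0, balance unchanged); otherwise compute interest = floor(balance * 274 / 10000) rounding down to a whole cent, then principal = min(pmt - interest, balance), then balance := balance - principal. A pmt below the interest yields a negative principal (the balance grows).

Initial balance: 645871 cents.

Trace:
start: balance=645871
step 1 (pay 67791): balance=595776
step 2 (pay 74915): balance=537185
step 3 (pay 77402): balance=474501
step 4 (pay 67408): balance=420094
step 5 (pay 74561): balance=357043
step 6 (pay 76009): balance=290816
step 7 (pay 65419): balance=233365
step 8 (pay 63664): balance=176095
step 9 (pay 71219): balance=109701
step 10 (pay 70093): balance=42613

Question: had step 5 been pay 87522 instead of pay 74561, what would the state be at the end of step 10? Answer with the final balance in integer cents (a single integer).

27776

(re-executing from step 5 with the substitution; state before step 5: balance=420094)
step 5 (pay 87522): balance=344082
step 6 (pay 76009): balance=277500
step 7 (pay 65419): balance=219684
step 8 (pay 63664): balance=162039
step 9 (pay 71219): balance=95259
step 10 (pay 70093): balance=27776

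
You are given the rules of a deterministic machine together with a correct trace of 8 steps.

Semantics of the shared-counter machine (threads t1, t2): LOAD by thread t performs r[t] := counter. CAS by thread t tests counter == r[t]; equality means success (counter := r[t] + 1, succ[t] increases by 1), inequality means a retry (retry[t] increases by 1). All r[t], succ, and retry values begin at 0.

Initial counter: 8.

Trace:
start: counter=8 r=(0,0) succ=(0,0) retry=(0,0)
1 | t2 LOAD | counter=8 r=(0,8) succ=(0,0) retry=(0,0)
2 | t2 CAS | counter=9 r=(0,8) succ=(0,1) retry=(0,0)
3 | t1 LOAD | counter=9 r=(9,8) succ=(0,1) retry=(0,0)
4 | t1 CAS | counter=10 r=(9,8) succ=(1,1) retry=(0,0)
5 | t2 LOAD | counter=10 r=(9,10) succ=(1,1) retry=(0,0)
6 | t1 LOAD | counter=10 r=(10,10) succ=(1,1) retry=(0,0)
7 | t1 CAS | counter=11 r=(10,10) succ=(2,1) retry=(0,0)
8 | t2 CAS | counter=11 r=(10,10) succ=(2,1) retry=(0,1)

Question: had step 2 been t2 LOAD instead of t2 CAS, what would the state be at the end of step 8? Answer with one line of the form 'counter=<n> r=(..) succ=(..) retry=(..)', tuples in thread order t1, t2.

(re-executing from step 2 with the substitution; state before step 2: counter=8 r=(0,8) succ=(0,0) retry=(0,0))
2 | t2 LOAD | counter=8 r=(0,8) succ=(0,0) retry=(0,0)
3 | t1 LOAD | counter=8 r=(8,8) succ=(0,0) retry=(0,0)
4 | t1 CAS | counter=9 r=(8,8) succ=(1,0) retry=(0,0)
5 | t2 LOAD | counter=9 r=(8,9) succ=(1,0) retry=(0,0)
6 | t1 LOAD | counter=9 r=(9,9) succ=(1,0) retry=(0,0)
7 | t1 CAS | counter=10 r=(9,9) succ=(2,0) retry=(0,0)
8 | t2 CAS | counter=10 r=(9,9) succ=(2,0) retry=(0,1)

counter=10 r=(9,9) succ=(2,0) retry=(0,1)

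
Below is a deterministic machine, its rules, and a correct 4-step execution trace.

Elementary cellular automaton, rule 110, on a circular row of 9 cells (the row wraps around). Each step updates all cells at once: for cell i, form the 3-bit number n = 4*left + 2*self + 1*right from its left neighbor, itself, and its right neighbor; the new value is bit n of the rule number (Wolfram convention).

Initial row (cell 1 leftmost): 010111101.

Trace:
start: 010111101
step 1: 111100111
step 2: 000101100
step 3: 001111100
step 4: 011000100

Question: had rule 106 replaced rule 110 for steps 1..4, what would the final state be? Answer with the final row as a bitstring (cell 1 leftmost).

011101011

(re-executing steps 1..4 under rule 106; state before step 1: 010111101)
step 1: 101100110
step 2: 011101111
step 3: 110111001
step 4: 011101011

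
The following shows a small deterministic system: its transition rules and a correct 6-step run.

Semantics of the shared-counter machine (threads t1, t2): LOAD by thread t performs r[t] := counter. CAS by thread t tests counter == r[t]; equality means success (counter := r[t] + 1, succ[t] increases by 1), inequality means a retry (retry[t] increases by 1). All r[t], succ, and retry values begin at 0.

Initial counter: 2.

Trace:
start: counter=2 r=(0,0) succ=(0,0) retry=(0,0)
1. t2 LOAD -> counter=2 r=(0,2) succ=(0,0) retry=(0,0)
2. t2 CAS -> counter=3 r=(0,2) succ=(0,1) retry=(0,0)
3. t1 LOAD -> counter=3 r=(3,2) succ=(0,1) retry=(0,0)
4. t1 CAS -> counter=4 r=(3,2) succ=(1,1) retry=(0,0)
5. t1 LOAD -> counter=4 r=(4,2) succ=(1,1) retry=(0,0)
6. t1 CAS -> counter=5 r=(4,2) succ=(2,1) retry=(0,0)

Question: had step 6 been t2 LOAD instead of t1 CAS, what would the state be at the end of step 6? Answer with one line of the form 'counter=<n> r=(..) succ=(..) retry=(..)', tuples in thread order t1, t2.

(re-executing from step 6 with the substitution; state before step 6: counter=4 r=(4,2) succ=(1,1) retry=(0,0))
6. t2 LOAD -> counter=4 r=(4,4) succ=(1,1) retry=(0,0)

counter=4 r=(4,4) succ=(1,1) retry=(0,0)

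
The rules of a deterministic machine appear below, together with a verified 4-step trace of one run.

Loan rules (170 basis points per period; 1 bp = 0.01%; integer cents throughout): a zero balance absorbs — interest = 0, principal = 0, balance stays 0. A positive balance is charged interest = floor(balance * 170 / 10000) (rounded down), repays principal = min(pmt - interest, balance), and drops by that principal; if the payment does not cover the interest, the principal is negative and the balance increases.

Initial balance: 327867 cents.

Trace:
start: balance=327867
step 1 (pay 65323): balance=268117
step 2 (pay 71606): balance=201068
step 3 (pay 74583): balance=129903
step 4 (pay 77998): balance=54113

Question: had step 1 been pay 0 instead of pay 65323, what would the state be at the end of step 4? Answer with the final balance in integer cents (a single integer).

122824

(re-executing from step 1 with the substitution; state before step 1: balance=327867)
step 1 (pay 0): balance=333440
step 2 (pay 71606): balance=267502
step 3 (pay 74583): balance=197466
step 4 (pay 77998): balance=122824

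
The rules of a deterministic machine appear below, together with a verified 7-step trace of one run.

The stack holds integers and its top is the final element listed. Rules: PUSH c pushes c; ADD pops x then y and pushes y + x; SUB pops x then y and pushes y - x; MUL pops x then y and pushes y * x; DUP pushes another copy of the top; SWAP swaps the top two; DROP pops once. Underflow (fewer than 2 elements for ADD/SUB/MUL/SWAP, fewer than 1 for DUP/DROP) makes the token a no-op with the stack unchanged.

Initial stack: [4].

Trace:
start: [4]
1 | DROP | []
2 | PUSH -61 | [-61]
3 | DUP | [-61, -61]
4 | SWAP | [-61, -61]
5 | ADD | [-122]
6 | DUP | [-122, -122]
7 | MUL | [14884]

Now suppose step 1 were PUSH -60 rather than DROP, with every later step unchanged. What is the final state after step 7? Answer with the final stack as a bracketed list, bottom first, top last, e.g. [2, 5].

[4, -60, 14884]

(re-executing from step 1 with the substitution; state before step 1: [4])
1 | PUSH -60 | [4, -60]
2 | PUSH -61 | [4, -60, -61]
3 | DUP | [4, -60, -61, -61]
4 | SWAP | [4, -60, -61, -61]
5 | ADD | [4, -60, -122]
6 | DUP | [4, -60, -122, -122]
7 | MUL | [4, -60, 14884]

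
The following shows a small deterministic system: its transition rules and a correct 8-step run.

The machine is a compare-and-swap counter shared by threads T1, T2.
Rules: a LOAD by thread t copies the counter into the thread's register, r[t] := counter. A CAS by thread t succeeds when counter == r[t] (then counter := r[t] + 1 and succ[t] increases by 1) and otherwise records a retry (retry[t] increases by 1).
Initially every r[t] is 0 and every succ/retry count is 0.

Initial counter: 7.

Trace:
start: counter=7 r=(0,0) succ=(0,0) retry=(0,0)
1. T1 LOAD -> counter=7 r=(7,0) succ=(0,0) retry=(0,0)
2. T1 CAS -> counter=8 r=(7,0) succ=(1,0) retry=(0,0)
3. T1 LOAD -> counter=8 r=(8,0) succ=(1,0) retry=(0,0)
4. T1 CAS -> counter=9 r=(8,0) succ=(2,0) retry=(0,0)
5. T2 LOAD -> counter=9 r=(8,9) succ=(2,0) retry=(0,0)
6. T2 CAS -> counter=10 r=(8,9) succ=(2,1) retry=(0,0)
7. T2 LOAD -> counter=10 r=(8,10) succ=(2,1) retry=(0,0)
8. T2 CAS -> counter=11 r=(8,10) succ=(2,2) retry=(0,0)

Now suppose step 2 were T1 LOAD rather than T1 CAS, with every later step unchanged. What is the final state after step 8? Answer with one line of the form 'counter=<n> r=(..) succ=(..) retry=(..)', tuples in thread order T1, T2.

(re-executing from step 2 with the substitution; state before step 2: counter=7 r=(7,0) succ=(0,0) retry=(0,0))
2. T1 LOAD -> counter=7 r=(7,0) succ=(0,0) retry=(0,0)
3. T1 LOAD -> counter=7 r=(7,0) succ=(0,0) retry=(0,0)
4. T1 CAS -> counter=8 r=(7,0) succ=(1,0) retry=(0,0)
5. T2 LOAD -> counter=8 r=(7,8) succ=(1,0) retry=(0,0)
6. T2 CAS -> counter=9 r=(7,8) succ=(1,1) retry=(0,0)
7. T2 LOAD -> counter=9 r=(7,9) succ=(1,1) retry=(0,0)
8. T2 CAS -> counter=10 r=(7,9) succ=(1,2) retry=(0,0)

counter=10 r=(7,9) succ=(1,2) retry=(0,0)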